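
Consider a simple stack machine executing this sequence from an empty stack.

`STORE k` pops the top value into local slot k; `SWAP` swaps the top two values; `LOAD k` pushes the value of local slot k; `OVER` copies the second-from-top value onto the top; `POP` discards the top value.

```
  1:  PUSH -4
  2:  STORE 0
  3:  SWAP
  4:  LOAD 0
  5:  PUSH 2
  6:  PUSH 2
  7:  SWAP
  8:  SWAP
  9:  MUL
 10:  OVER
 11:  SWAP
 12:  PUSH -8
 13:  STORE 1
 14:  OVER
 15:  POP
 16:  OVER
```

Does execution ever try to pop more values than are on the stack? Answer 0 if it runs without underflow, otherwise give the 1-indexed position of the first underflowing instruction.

3

PUSH -4 -> [-4]
STORE 0 -> []
SWAP  — needs 2 operands, stack has 0 → underflow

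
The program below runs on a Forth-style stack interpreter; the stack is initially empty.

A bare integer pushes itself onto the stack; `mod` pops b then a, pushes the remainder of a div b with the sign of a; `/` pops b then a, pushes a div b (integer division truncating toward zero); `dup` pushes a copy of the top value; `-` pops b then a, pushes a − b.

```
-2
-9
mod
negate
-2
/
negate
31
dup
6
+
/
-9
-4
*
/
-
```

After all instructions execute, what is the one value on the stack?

-2      [-2]
-9      [-2, -9]
mod     [-2]
negate  [2]
-2      [2, -2]
/       [-1]
negate  [1]
31      [1, 31]
dup     [1, 31, 31]
6       [1, 31, 31, 6]
+       [1, 31, 37]
/       [1, 0]
-9      [1, 0, -9]
-4      [1, 0, -9, -4]
*       [1, 0, 36]
/       [1, 0]
-       [1]

1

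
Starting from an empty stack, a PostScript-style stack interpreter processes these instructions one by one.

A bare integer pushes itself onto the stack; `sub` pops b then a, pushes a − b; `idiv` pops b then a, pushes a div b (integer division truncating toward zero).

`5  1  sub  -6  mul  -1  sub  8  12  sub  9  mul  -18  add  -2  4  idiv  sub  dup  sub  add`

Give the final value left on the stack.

5    -> 5
1    -> 5 1
sub  -> 4
-6   -> 4 -6
mul  -> -24
-1   -> -24 -1
sub  -> -23
8    -> -23 8
12   -> -23 8 12
sub  -> -23 -4
9    -> -23 -4 9
mul  -> -23 -36
-18  -> -23 -36 -18
add  -> -23 -54
-2   -> -23 -54 -2
4    -> -23 -54 -2 4
idiv -> -23 -54 0
sub  -> -23 -54
dup  -> -23 -54 -54
sub  -> -23 0
add  -> -23

-23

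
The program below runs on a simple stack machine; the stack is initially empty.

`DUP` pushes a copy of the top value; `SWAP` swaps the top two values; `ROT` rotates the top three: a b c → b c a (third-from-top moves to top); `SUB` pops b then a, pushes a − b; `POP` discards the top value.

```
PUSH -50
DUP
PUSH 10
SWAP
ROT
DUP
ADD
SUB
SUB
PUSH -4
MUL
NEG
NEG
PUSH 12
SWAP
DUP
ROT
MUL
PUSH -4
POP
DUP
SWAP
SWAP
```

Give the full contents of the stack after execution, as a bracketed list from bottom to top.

[160, 1920, 1920]

PUSH -50 → -50
DUP      → -50 -50
PUSH 10  → -50 -50 10
SWAP     → -50 10 -50
ROT      → 10 -50 -50
DUP      → 10 -50 -50 -50
ADD      → 10 -50 -100
SUB      → 10 50
SUB      → -40
PUSH -4  → -40 -4
MUL      → 160
NEG      → -160
NEG      → 160
PUSH 12  → 160 12
SWAP     → 12 160
DUP      → 12 160 160
ROT      → 160 160 12
MUL      → 160 1920
PUSH -4  → 160 1920 -4
POP      → 160 1920
DUP      → 160 1920 1920
SWAP     → 160 1920 1920
SWAP     → 160 1920 1920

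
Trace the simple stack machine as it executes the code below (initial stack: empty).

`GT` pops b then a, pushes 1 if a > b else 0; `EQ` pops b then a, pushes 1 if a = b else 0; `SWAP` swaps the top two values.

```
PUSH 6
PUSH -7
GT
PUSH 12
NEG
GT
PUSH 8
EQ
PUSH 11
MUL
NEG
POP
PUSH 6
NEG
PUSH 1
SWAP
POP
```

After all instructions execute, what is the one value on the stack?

PUSH 6  : [6]
PUSH -7 : [6, -7]
GT      : [1]
PUSH 12 : [1, 12]
NEG     : [1, -12]
GT      : [1]
PUSH 8  : [1, 8]
EQ      : [0]
PUSH 11 : [0, 11]
MUL     : [0]
NEG     : [0]
POP     : []
PUSH 6  : [6]
NEG     : [-6]
PUSH 1  : [-6, 1]
SWAP    : [1, -6]
POP     : [1]

1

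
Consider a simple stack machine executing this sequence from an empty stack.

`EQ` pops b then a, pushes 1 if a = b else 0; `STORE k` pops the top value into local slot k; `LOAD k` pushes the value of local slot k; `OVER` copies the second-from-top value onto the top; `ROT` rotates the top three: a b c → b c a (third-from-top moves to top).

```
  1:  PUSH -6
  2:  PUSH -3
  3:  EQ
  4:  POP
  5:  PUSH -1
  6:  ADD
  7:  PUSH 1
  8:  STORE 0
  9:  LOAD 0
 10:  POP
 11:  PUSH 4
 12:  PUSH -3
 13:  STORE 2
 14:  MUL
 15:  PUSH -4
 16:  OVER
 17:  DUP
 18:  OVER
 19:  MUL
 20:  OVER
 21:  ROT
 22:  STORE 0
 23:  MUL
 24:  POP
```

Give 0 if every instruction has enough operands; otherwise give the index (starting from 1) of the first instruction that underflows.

PUSH -6 -> -6
PUSH -3 -> -6 -3
EQ      -> 0
POP     -> (empty)
PUSH -1 -> -1
ADD  — needs 2 operands, stack has 1 → underflow

6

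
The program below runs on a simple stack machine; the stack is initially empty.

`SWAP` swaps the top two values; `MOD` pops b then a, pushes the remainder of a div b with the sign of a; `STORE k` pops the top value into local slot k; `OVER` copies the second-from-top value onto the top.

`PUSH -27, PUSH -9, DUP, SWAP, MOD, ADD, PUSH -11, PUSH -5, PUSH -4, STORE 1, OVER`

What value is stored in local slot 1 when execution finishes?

-4

PUSH -27 → -27
PUSH -9  → -27 -9
DUP      → -27 -9 -9
SWAP     → -27 -9 -9
MOD      → -27 0
ADD      → -27
PUSH -11 → -27 -11
PUSH -5  → -27 -11 -5
PUSH -4  → -27 -11 -5 -4
STORE 1  → -27 -11 -5
OVER     → -27 -11 -5 -11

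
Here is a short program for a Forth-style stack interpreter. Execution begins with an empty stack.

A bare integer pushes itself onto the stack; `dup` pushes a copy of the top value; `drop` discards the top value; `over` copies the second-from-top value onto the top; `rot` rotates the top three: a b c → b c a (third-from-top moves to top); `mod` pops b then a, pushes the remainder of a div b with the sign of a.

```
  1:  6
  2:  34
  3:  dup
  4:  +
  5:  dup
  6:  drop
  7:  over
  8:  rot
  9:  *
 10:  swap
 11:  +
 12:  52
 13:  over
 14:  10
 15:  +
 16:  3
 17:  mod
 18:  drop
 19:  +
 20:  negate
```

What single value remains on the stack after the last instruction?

-156

6       [6]
34      [6, 34]
dup     [6, 34, 34]
+       [6, 68]
dup     [6, 68, 68]
drop    [6, 68]
over    [6, 68, 6]
rot     [68, 6, 6]
*       [68, 36]
swap    [36, 68]
+       [104]
52      [104, 52]
over    [104, 52, 104]
10      [104, 52, 104, 10]
+       [104, 52, 114]
3       [104, 52, 114, 3]
mod     [104, 52, 0]
drop    [104, 52]
+       [156]
negate  [-156]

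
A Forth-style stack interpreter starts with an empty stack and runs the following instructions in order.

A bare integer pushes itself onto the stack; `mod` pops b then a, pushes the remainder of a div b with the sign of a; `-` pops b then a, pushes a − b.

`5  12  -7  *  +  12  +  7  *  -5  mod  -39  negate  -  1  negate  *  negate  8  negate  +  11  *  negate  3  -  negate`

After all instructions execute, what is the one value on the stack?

-558

5       5
12      5 12
-7      5 12 -7
*       5 -84
+       -79
12      -79 12
+       -67
7       -67 7
*       -469
-5      -469 -5
mod     -4
-39     -4 -39
negate  -4 39
-       -43
1       -43 1
negate  -43 -1
*       43
negate  -43
8       -43 8
negate  -43 -8
+       -51
11      -51 11
*       -561
negate  561
3       561 3
-       558
negate  -558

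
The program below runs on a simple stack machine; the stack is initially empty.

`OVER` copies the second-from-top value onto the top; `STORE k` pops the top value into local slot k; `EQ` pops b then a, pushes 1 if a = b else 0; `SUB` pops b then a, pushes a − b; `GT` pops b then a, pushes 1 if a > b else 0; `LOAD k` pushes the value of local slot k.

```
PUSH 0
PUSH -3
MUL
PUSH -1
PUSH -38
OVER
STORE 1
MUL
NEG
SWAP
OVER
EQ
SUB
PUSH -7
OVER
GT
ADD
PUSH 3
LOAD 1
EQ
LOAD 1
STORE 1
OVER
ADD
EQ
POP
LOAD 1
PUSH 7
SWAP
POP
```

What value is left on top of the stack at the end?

7

PUSH 0   : [0]
PUSH -3  : [0, -3]
MUL      : [0]
PUSH -1  : [0, -1]
PUSH -38 : [0, -1, -38]
OVER     : [0, -1, -38, -1]
STORE 1  : [0, -1, -38]
MUL      : [0, 38]
NEG      : [0, -38]
SWAP     : [-38, 0]
OVER     : [-38, 0, -38]
EQ       : [-38, 0]
SUB      : [-38]
PUSH -7  : [-38, -7]
OVER     : [-38, -7, -38]
GT       : [-38, 1]
ADD      : [-37]
PUSH 3   : [-37, 3]
LOAD 1   : [-37, 3, -1]
EQ       : [-37, 0]
LOAD 1   : [-37, 0, -1]
STORE 1  : [-37, 0]
OVER     : [-37, 0, -37]
ADD      : [-37, -37]
EQ       : [1]
POP      : []
LOAD 1   : [-1]
PUSH 7   : [-1, 7]
SWAP     : [7, -1]
POP      : [7]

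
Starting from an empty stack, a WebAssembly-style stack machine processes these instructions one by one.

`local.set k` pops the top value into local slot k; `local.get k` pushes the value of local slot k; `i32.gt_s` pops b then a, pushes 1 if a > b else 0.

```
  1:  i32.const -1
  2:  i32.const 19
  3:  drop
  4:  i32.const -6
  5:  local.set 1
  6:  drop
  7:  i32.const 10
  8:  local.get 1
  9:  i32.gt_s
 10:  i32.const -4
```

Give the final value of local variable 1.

i32.const -1 → -1
i32.const 19 → -1 19
drop         → -1
i32.const -6 → -1 -6
local.set 1  → -1
drop         → (empty)
i32.const 10 → 10
local.get 1  → 10 -6
i32.gt_s     → 1
i32.const -4 → 1 -4

-6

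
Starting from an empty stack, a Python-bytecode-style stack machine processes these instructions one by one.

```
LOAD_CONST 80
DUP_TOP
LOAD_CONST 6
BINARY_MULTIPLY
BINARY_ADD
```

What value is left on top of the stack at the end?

LOAD_CONST 80   -> 80
DUP_TOP         -> 80 80
LOAD_CONST 6    -> 80 80 6
BINARY_MULTIPLY -> 80 480
BINARY_ADD      -> 560

560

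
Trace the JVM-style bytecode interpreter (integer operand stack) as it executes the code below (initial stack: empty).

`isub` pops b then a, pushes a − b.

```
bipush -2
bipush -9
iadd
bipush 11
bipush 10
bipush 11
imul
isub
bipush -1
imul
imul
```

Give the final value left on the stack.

-1089

bipush -2  -2
bipush -9  -2 -9
iadd       -11
bipush 11  -11 11
bipush 10  -11 11 10
bipush 11  -11 11 10 11
imul       -11 11 110
isub       -11 -99
bipush -1  -11 -99 -1
imul       -11 99
imul       -1089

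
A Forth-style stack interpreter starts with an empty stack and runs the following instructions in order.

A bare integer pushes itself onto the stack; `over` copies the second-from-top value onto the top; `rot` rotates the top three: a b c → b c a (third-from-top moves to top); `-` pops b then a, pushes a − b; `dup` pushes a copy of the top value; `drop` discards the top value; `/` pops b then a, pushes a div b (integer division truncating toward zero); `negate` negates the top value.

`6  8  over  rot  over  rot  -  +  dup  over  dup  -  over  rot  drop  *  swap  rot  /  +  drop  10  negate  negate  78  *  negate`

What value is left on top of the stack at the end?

6      → 6
8      → 6 8
over   → 6 8 6
rot    → 8 6 6
over   → 8 6 6 6
rot    → 8 6 6 6
-      → 8 6 0
+      → 8 6
dup    → 8 6 6
over   → 8 6 6 6
dup    → 8 6 6 6 6
-      → 8 6 6 0
over   → 8 6 6 0 6
rot    → 8 6 0 6 6
drop   → 8 6 0 6
*      → 8 6 0
swap   → 8 0 6
rot    → 0 6 8
/      → 0 0
+      → 0
drop   → (empty)
10     → 10
negate → -10
negate → 10
78     → 10 78
*      → 780
negate → -780

-780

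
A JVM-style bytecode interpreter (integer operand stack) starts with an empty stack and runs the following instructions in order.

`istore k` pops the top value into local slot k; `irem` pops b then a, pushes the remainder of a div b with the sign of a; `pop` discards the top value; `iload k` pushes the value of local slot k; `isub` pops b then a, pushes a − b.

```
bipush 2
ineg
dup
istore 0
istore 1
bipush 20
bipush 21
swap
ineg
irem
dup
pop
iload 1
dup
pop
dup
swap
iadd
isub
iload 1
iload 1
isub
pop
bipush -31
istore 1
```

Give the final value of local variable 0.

bipush 2    2
ineg        -2
dup         -2 -2
istore 0    -2
istore 1    (empty)
bipush 20   20
bipush 21   20 21
swap        21 20
ineg        21 -20
irem        1
dup         1 1
pop         1
iload 1     1 -2
dup         1 -2 -2
pop         1 -2
dup         1 -2 -2
swap        1 -2 -2
iadd        1 -4
isub        5
iload 1     5 -2
iload 1     5 -2 -2
isub        5 0
pop         5
bipush -31  5 -31
istore 1    5

-2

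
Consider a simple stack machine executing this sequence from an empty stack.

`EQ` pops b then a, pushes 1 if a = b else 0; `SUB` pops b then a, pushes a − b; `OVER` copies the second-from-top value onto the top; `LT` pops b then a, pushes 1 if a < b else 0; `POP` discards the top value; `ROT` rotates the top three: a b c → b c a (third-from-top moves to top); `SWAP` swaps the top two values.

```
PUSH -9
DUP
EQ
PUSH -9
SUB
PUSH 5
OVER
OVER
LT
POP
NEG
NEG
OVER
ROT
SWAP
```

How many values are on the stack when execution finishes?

3

PUSH -9 → -9
DUP     → -9 -9
EQ      → 1
PUSH -9 → 1 -9
SUB     → 10
PUSH 5  → 10 5
OVER    → 10 5 10
OVER    → 10 5 10 5
LT      → 10 5 0
POP     → 10 5
NEG     → 10 -5
NEG     → 10 5
OVER    → 10 5 10
ROT     → 5 10 10
SWAP    → 5 10 10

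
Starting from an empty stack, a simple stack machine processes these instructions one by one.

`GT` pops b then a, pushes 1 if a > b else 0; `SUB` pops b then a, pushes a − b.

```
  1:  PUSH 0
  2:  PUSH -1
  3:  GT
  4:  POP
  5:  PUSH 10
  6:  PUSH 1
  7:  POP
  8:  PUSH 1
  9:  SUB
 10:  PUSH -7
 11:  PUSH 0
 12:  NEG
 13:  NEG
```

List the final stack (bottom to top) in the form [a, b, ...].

[9, -7, 0]

PUSH 0  -> 0
PUSH -1 -> 0 -1
GT      -> 1
POP     -> (empty)
PUSH 10 -> 10
PUSH 1  -> 10 1
POP     -> 10
PUSH 1  -> 10 1
SUB     -> 9
PUSH -7 -> 9 -7
PUSH 0  -> 9 -7 0
NEG     -> 9 -7 0
NEG     -> 9 -7 0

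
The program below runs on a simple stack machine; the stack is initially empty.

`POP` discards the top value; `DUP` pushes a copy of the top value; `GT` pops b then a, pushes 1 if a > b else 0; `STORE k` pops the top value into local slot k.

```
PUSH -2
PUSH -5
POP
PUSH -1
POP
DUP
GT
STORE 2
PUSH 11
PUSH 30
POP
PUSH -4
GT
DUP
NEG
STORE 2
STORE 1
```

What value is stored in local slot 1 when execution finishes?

1

PUSH -2 : [-2]
PUSH -5 : [-2, -5]
POP     : [-2]
PUSH -1 : [-2, -1]
POP     : [-2]
DUP     : [-2, -2]
GT      : [0]
STORE 2 : []
PUSH 11 : [11]
PUSH 30 : [11, 30]
POP     : [11]
PUSH -4 : [11, -4]
GT      : [1]
DUP     : [1, 1]
NEG     : [1, -1]
STORE 2 : [1]
STORE 1 : []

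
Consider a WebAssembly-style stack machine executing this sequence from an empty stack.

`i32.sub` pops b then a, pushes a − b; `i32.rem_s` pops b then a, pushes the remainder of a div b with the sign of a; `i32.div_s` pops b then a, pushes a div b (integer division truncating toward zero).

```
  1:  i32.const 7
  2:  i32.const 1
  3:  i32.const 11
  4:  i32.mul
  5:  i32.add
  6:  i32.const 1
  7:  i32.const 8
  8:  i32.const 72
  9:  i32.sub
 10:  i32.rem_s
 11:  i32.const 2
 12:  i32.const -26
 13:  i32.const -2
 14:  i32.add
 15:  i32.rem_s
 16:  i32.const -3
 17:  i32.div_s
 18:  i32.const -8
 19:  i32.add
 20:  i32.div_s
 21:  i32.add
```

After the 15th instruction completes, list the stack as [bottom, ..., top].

[18, 1, 2]

i32.const 7   → [7]
i32.const 1   → [7, 1]
i32.const 11  → [7, 1, 11]
i32.mul       → [7, 11]
i32.add       → [18]
i32.const 1   → [18, 1]
i32.const 8   → [18, 1, 8]
i32.const 72  → [18, 1, 8, 72]
i32.sub       → [18, 1, -64]
i32.rem_s     → [18, 1]
i32.const 2   → [18, 1, 2]
i32.const -26 → [18, 1, 2, -26]
i32.const -2  → [18, 1, 2, -26, -2]
i32.add       → [18, 1, 2, -28]
i32.rem_s     → [18, 1, 2]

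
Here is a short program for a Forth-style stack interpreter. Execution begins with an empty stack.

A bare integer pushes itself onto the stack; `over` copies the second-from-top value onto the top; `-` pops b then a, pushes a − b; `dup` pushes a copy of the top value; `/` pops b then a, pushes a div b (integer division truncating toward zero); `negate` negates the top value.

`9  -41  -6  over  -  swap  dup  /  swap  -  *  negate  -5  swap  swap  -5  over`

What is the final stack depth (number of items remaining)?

9      -> 9
-41    -> 9 -41
-6     -> 9 -41 -6
over   -> 9 -41 -6 -41
-      -> 9 -41 35
swap   -> 9 35 -41
dup    -> 9 35 -41 -41
/      -> 9 35 1
swap   -> 9 1 35
-      -> 9 -34
*      -> -306
negate -> 306
-5     -> 306 -5
swap   -> -5 306
swap   -> 306 -5
-5     -> 306 -5 -5
over   -> 306 -5 -5 -5

4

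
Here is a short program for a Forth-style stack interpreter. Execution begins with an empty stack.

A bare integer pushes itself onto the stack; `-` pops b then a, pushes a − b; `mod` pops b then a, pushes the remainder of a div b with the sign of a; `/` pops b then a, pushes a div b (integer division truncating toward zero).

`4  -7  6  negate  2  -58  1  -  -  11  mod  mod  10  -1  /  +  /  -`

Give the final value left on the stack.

4      → [4]
-7     → [4, -7]
6      → [4, -7, 6]
negate → [4, -7, -6]
2      → [4, -7, -6, 2]
-58    → [4, -7, -6, 2, -58]
1      → [4, -7, -6, 2, -58, 1]
-      → [4, -7, -6, 2, -59]
-      → [4, -7, -6, 61]
11     → [4, -7, -6, 61, 11]
mod    → [4, -7, -6, 6]
mod    → [4, -7, 0]
10     → [4, -7, 0, 10]
-1     → [4, -7, 0, 10, -1]
/      → [4, -7, 0, -10]
+      → [4, -7, -10]
/      → [4, 0]
-      → [4]

4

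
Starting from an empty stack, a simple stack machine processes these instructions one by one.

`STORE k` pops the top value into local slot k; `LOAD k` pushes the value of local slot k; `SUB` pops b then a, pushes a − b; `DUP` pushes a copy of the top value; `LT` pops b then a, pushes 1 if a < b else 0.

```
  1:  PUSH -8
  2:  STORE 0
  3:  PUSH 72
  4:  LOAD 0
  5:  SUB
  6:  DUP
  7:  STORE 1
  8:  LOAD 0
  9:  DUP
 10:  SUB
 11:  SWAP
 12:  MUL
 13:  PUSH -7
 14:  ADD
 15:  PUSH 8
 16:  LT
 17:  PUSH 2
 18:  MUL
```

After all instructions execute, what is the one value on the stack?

2

PUSH -8 -> -8
STORE 0 -> (empty)
PUSH 72 -> 72
LOAD 0  -> 72 -8
SUB     -> 80
DUP     -> 80 80
STORE 1 -> 80
LOAD 0  -> 80 -8
DUP     -> 80 -8 -8
SUB     -> 80 0
SWAP    -> 0 80
MUL     -> 0
PUSH -7 -> 0 -7
ADD     -> -7
PUSH 8  -> -7 8
LT      -> 1
PUSH 2  -> 1 2
MUL     -> 2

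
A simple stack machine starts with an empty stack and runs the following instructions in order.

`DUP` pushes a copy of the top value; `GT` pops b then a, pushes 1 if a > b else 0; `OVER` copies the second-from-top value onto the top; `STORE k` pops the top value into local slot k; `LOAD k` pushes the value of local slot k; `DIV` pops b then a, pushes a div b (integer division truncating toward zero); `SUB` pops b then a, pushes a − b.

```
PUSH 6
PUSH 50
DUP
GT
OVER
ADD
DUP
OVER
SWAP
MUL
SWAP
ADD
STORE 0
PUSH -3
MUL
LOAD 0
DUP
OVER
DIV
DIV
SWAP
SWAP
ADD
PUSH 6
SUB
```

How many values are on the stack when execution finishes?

PUSH 6  : 6
PUSH 50 : 6 50
DUP     : 6 50 50
GT      : 6 0
OVER    : 6 0 6
ADD     : 6 6
DUP     : 6 6 6
OVER    : 6 6 6 6
SWAP    : 6 6 6 6
MUL     : 6 6 36
SWAP    : 6 36 6
ADD     : 6 42
STORE 0 : 6
PUSH -3 : 6 -3
MUL     : -18
LOAD 0  : -18 42
DUP     : -18 42 42
OVER    : -18 42 42 42
DIV     : -18 42 1
DIV     : -18 42
SWAP    : 42 -18
SWAP    : -18 42
ADD     : 24
PUSH 6  : 24 6
SUB     : 18

1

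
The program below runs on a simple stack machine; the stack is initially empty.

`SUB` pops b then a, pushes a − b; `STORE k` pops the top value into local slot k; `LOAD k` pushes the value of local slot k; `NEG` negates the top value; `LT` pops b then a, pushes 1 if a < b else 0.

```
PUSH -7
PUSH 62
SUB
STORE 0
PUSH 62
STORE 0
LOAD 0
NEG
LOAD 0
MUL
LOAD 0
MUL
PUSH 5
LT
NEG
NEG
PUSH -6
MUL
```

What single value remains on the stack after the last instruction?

PUSH -7 : -7
PUSH 62 : -7 62
SUB     : -69
STORE 0 : (empty)
PUSH 62 : 62
STORE 0 : (empty)
LOAD 0  : 62
NEG     : -62
LOAD 0  : -62 62
MUL     : -3844
LOAD 0  : -3844 62
MUL     : -238328
PUSH 5  : -238328 5
LT      : 1
NEG     : -1
NEG     : 1
PUSH -6 : 1 -6
MUL     : -6

-6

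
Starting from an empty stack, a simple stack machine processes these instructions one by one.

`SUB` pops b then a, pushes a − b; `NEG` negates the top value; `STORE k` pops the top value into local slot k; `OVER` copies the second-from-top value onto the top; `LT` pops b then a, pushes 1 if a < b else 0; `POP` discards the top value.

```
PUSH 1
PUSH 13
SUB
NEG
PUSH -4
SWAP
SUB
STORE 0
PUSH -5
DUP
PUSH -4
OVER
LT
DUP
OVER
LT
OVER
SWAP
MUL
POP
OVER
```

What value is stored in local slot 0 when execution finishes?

-16

PUSH 1  -> 1
PUSH 13 -> 1 13
SUB     -> -12
NEG     -> 12
PUSH -4 -> 12 -4
SWAP    -> -4 12
SUB     -> -16
STORE 0 -> (empty)
PUSH -5 -> -5
DUP     -> -5 -5
PUSH -4 -> -5 -5 -4
OVER    -> -5 -5 -4 -5
LT      -> -5 -5 0
DUP     -> -5 -5 0 0
OVER    -> -5 -5 0 0 0
LT      -> -5 -5 0 0
OVER    -> -5 -5 0 0 0
SWAP    -> -5 -5 0 0 0
MUL     -> -5 -5 0 0
POP     -> -5 -5 0
OVER    -> -5 -5 0 -5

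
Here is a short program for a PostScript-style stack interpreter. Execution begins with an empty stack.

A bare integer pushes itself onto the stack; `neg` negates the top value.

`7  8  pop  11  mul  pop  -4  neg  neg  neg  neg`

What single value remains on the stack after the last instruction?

7    7
8    7 8
pop  7
11   7 11
mul  77
pop  (empty)
-4   -4
neg  4
neg  -4
neg  4
neg  -4

-4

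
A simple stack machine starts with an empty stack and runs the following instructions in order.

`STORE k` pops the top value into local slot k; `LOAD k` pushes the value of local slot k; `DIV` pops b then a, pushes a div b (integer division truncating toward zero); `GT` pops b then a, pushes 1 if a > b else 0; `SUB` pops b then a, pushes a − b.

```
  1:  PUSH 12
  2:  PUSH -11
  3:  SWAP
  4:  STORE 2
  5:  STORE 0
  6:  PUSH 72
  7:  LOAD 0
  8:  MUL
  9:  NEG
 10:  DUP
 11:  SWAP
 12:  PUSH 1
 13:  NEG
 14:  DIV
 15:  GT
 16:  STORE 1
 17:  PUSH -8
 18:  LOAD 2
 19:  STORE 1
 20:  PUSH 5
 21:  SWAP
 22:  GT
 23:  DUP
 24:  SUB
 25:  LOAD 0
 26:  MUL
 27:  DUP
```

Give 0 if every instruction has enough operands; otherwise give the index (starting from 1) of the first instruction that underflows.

0

PUSH 12   12
PUSH -11  12 -11
SWAP      -11 12
STORE 2   -11
STORE 0   (empty)
PUSH 72   72
LOAD 0    72 -11
MUL       -792
NEG       792
DUP       792 792
SWAP      792 792
PUSH 1    792 792 1
NEG       792 792 -1
DIV       792 -792
GT        1
STORE 1   (empty)
PUSH -8   -8
LOAD 2    -8 12
STORE 1   -8
PUSH 5    -8 5
SWAP      5 -8
GT        1
DUP       1 1
SUB       0
LOAD 0    0 -11
MUL       0
DUP       0 0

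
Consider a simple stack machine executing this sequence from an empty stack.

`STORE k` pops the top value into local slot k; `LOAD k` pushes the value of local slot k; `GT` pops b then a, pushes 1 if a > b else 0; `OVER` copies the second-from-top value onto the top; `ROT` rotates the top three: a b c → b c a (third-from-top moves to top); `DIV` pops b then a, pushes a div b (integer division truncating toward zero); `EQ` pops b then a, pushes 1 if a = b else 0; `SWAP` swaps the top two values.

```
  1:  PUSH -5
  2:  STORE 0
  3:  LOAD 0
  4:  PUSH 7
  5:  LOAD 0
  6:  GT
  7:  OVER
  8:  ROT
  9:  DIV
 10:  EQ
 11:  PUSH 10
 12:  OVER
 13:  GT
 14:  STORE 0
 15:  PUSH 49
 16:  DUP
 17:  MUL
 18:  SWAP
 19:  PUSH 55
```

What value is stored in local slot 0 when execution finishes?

PUSH -5 → [-5]
STORE 0 → []
LOAD 0  → [-5]
PUSH 7  → [-5, 7]
LOAD 0  → [-5, 7, -5]
GT      → [-5, 1]
OVER    → [-5, 1, -5]
ROT     → [1, -5, -5]
DIV     → [1, 1]
EQ      → [1]
PUSH 10 → [1, 10]
OVER    → [1, 10, 1]
GT      → [1, 1]
STORE 0 → [1]
PUSH 49 → [1, 49]
DUP     → [1, 49, 49]
MUL     → [1, 2401]
SWAP    → [2401, 1]
PUSH 55 → [2401, 1, 55]

1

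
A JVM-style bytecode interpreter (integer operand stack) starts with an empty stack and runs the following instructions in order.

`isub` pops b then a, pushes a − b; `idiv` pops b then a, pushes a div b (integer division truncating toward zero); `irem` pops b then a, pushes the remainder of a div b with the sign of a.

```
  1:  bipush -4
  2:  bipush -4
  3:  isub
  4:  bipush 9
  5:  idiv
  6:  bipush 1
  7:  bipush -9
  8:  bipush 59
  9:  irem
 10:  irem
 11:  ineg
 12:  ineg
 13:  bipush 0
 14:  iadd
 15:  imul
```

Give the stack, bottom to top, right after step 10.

[0, 1]

bipush -4  -4
bipush -4  -4 -4
isub       0
bipush 9   0 9
idiv       0
bipush 1   0 1
bipush -9  0 1 -9
bipush 59  0 1 -9 59
irem       0 1 -9
irem       0 1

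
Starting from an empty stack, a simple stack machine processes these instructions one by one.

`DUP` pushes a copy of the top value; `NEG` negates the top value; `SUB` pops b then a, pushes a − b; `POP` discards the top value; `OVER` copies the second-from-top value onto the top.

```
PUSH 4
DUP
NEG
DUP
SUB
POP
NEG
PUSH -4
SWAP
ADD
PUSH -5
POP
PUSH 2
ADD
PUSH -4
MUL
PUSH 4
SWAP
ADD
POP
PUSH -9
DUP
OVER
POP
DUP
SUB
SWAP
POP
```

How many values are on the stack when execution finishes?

PUSH 4  → [4]
DUP     → [4, 4]
NEG     → [4, -4]
DUP     → [4, -4, -4]
SUB     → [4, 0]
POP     → [4]
NEG     → [-4]
PUSH -4 → [-4, -4]
SWAP    → [-4, -4]
ADD     → [-8]
PUSH -5 → [-8, -5]
POP     → [-8]
PUSH 2  → [-8, 2]
ADD     → [-6]
PUSH -4 → [-6, -4]
MUL     → [24]
PUSH 4  → [24, 4]
SWAP    → [4, 24]
ADD     → [28]
POP     → []
PUSH -9 → [-9]
DUP     → [-9, -9]
OVER    → [-9, -9, -9]
POP     → [-9, -9]
DUP     → [-9, -9, -9]
SUB     → [-9, 0]
SWAP    → [0, -9]
POP     → [0]

1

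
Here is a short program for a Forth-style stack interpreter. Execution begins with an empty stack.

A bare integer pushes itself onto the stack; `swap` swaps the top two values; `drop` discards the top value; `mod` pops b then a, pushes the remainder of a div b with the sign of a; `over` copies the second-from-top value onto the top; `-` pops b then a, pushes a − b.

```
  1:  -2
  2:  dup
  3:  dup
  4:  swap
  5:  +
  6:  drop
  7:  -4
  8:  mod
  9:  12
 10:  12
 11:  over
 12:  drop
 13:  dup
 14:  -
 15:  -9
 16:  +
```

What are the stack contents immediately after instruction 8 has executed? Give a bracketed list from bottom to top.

[-2]

-2   : [-2]
dup  : [-2, -2]
dup  : [-2, -2, -2]
swap : [-2, -2, -2]
+    : [-2, -4]
drop : [-2]
-4   : [-2, -4]
mod  : [-2]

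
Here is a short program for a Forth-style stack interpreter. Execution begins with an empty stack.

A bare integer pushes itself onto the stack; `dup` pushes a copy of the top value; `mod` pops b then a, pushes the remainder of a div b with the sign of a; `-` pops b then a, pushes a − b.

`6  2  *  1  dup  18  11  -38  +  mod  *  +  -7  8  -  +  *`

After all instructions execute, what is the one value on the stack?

48

6    6
2    6 2
*    12
1    12 1
dup  12 1 1
18   12 1 1 18
11   12 1 1 18 11
-38  12 1 1 18 11 -38
+    12 1 1 18 -27
mod  12 1 1 18
*    12 1 18
+    12 19
-7   12 19 -7
8    12 19 -7 8
-    12 19 -15
+    12 4
*    48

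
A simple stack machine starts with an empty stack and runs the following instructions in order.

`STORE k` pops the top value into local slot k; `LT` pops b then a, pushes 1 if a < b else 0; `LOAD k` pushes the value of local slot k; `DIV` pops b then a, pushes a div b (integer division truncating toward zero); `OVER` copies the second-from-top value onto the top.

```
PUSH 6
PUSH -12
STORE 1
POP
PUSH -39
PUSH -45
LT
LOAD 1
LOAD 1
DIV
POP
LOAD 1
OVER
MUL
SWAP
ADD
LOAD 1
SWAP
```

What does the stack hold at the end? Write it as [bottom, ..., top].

PUSH 6    [6]
PUSH -12  [6, -12]
STORE 1   [6]
POP       []
PUSH -39  [-39]
PUSH -45  [-39, -45]
LT        [0]
LOAD 1    [0, -12]
LOAD 1    [0, -12, -12]
DIV       [0, 1]
POP       [0]
LOAD 1    [0, -12]
OVER      [0, -12, 0]
MUL       [0, 0]
SWAP      [0, 0]
ADD       [0]
LOAD 1    [0, -12]
SWAP      [-12, 0]

[-12, 0]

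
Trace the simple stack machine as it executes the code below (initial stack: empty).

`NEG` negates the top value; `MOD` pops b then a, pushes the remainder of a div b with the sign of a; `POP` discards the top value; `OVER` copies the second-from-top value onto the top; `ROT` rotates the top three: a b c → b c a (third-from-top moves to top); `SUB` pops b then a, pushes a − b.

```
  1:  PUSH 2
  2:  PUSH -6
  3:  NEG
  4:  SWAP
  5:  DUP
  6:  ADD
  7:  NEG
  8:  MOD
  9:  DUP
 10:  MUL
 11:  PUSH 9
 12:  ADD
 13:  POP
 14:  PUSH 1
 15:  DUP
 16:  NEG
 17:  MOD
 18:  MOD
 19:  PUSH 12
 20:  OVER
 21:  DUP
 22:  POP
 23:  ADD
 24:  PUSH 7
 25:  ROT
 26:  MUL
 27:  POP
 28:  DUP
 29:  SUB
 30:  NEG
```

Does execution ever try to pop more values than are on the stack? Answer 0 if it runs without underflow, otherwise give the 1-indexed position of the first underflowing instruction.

18

PUSH 2  -> 2
PUSH -6 -> 2 -6
NEG     -> 2 6
SWAP    -> 6 2
DUP     -> 6 2 2
ADD     -> 6 4
NEG     -> 6 -4
MOD     -> 2
DUP     -> 2 2
MUL     -> 4
PUSH 9  -> 4 9
ADD     -> 13
POP     -> (empty)
PUSH 1  -> 1
DUP     -> 1 1
NEG     -> 1 -1
MOD     -> 0
MOD  — needs 2 operands, stack has 1 → underflow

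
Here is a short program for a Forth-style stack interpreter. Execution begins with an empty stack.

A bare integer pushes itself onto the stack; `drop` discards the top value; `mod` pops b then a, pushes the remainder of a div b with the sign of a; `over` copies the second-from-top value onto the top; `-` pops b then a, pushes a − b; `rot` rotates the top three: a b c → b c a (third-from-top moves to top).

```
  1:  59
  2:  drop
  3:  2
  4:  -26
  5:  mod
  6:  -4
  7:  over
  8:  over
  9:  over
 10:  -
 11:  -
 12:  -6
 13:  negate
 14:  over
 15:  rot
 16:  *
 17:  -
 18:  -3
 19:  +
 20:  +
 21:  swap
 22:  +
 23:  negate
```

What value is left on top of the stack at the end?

63

59     -> 59
drop   -> (empty)
2      -> 2
-26    -> 2 -26
mod    -> 2
-4     -> 2 -4
over   -> 2 -4 2
over   -> 2 -4 2 -4
over   -> 2 -4 2 -4 2
-      -> 2 -4 2 -6
-      -> 2 -4 8
-6     -> 2 -4 8 -6
negate -> 2 -4 8 6
over   -> 2 -4 8 6 8
rot    -> 2 -4 6 8 8
*      -> 2 -4 6 64
-      -> 2 -4 -58
-3     -> 2 -4 -58 -3
+      -> 2 -4 -61
+      -> 2 -65
swap   -> -65 2
+      -> -63
negate -> 63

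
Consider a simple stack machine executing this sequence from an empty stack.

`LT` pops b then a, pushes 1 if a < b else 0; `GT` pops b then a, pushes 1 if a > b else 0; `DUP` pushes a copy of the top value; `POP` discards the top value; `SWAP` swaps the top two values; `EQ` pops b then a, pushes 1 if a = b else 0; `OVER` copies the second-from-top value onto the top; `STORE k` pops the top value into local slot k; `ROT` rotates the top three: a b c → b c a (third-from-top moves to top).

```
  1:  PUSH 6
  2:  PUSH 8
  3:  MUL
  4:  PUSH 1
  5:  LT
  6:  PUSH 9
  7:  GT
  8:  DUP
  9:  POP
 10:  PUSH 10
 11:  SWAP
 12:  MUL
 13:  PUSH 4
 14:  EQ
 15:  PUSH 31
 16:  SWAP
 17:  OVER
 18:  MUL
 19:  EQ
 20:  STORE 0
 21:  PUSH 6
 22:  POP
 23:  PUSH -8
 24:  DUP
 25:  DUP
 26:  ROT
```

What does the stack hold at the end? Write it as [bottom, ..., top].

PUSH 6  -> [6]
PUSH 8  -> [6, 8]
MUL     -> [48]
PUSH 1  -> [48, 1]
LT      -> [0]
PUSH 9  -> [0, 9]
GT      -> [0]
DUP     -> [0, 0]
POP     -> [0]
PUSH 10 -> [0, 10]
SWAP    -> [10, 0]
MUL     -> [0]
PUSH 4  -> [0, 4]
EQ      -> [0]
PUSH 31 -> [0, 31]
SWAP    -> [31, 0]
OVER    -> [31, 0, 31]
MUL     -> [31, 0]
EQ      -> [0]
STORE 0 -> []
PUSH 6  -> [6]
POP     -> []
PUSH -8 -> [-8]
DUP     -> [-8, -8]
DUP     -> [-8, -8, -8]
ROT     -> [-8, -8, -8]

[-8, -8, -8]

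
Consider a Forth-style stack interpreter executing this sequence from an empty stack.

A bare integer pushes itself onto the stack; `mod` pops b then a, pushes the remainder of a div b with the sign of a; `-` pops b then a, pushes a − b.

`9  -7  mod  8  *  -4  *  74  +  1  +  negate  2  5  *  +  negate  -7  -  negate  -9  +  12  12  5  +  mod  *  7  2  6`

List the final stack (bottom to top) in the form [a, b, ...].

[-204, 7, 2, 6]

9      -> [9]
-7     -> [9, -7]
mod    -> [2]
8      -> [2, 8]
*      -> [16]
-4     -> [16, -4]
*      -> [-64]
74     -> [-64, 74]
+      -> [10]
1      -> [10, 1]
+      -> [11]
negate -> [-11]
2      -> [-11, 2]
5      -> [-11, 2, 5]
*      -> [-11, 10]
+      -> [-1]
negate -> [1]
-7     -> [1, -7]
-      -> [8]
negate -> [-8]
-9     -> [-8, -9]
+      -> [-17]
12     -> [-17, 12]
12     -> [-17, 12, 12]
5      -> [-17, 12, 12, 5]
+      -> [-17, 12, 17]
mod    -> [-17, 12]
*      -> [-204]
7      -> [-204, 7]
2      -> [-204, 7, 2]
6      -> [-204, 7, 2, 6]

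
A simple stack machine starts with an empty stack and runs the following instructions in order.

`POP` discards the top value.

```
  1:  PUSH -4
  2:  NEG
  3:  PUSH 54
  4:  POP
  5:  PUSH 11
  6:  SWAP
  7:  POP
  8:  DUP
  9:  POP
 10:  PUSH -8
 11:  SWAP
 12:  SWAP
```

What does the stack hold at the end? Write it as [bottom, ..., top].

[11, -8]

PUSH -4 → [-4]
NEG     → [4]
PUSH 54 → [4, 54]
POP     → [4]
PUSH 11 → [4, 11]
SWAP    → [11, 4]
POP     → [11]
DUP     → [11, 11]
POP     → [11]
PUSH -8 → [11, -8]
SWAP    → [-8, 11]
SWAP    → [11, -8]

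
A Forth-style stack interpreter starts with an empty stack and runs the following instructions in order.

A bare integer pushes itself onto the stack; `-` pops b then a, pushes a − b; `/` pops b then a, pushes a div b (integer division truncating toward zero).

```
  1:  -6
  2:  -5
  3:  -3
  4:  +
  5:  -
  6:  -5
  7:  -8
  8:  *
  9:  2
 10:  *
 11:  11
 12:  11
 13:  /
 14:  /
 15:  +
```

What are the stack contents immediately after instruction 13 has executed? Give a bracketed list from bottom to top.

-6 : [-6]
-5 : [-6, -5]
-3 : [-6, -5, -3]
+  : [-6, -8]
-  : [2]
-5 : [2, -5]
-8 : [2, -5, -8]
*  : [2, 40]
2  : [2, 40, 2]
*  : [2, 80]
11 : [2, 80, 11]
11 : [2, 80, 11, 11]
/  : [2, 80, 1]

[2, 80, 1]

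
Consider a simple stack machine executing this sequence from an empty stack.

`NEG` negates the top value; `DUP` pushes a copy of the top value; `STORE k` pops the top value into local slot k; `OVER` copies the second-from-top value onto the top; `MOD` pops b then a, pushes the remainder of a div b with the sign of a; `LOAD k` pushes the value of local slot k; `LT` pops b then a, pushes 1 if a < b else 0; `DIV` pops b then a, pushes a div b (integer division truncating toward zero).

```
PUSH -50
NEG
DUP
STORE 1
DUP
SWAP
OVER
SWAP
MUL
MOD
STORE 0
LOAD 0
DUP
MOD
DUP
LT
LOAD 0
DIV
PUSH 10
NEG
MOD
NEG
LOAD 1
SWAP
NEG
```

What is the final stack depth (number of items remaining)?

PUSH -50 : -50
NEG      : 50
DUP      : 50 50
STORE 1  : 50
DUP      : 50 50
SWAP     : 50 50
OVER     : 50 50 50
SWAP     : 50 50 50
MUL      : 50 2500
MOD      : 50
STORE 0  : (empty)
LOAD 0   : 50
DUP      : 50 50
MOD      : 0
DUP      : 0 0
LT       : 0
LOAD 0   : 0 50
DIV      : 0
PUSH 10  : 0 10
NEG      : 0 -10
MOD      : 0
NEG      : 0
LOAD 1   : 0 50
SWAP     : 50 0
NEG      : 50 0

2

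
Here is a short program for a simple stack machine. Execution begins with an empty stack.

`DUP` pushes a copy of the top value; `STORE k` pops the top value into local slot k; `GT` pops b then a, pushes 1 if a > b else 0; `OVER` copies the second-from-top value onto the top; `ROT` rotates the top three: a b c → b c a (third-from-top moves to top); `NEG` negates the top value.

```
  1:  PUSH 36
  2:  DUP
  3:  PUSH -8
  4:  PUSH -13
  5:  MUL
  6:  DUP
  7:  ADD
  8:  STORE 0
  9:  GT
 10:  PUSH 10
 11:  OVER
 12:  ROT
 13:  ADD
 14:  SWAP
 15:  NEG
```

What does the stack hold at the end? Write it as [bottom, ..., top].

[0, -10]

PUSH 36  -> 36
DUP      -> 36 36
PUSH -8  -> 36 36 -8
PUSH -13 -> 36 36 -8 -13
MUL      -> 36 36 104
DUP      -> 36 36 104 104
ADD      -> 36 36 208
STORE 0  -> 36 36
GT       -> 0
PUSH 10  -> 0 10
OVER     -> 0 10 0
ROT      -> 10 0 0
ADD      -> 10 0
SWAP     -> 0 10
NEG      -> 0 -10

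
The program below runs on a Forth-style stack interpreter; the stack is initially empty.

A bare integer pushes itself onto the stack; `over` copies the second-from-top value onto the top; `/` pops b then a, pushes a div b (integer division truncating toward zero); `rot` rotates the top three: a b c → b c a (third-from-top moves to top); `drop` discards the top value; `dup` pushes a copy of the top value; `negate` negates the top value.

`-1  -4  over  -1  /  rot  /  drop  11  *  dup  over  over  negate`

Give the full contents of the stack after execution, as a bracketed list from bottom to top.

[-44, -44, -44, 44]

-1     -> [-1]
-4     -> [-1, -4]
over   -> [-1, -4, -1]
-1     -> [-1, -4, -1, -1]
/      -> [-1, -4, 1]
rot    -> [-4, 1, -1]
/      -> [-4, -1]
drop   -> [-4]
11     -> [-4, 11]
*      -> [-44]
dup    -> [-44, -44]
over   -> [-44, -44, -44]
over   -> [-44, -44, -44, -44]
negate -> [-44, -44, -44, 44]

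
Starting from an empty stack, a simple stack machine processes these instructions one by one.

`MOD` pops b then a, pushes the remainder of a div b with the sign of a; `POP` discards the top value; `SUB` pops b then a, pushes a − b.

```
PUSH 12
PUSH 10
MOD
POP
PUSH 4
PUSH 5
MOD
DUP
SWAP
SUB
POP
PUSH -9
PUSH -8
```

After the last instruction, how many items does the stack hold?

PUSH 12 → 12
PUSH 10 → 12 10
MOD     → 2
POP     → (empty)
PUSH 4  → 4
PUSH 5  → 4 5
MOD     → 4
DUP     → 4 4
SWAP    → 4 4
SUB     → 0
POP     → (empty)
PUSH -9 → -9
PUSH -8 → -9 -8

2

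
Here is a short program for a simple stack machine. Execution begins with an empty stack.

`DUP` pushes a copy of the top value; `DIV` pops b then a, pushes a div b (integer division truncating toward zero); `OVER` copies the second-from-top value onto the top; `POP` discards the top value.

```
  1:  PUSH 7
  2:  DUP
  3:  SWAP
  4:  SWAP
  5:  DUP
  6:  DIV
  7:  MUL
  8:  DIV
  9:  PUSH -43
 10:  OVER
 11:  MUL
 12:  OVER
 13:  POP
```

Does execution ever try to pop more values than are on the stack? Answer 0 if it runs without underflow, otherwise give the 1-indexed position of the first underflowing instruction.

8

PUSH 7 → [7]
DUP    → [7, 7]
SWAP   → [7, 7]
SWAP   → [7, 7]
DUP    → [7, 7, 7]
DIV    → [7, 1]
MUL    → [7]
DIV  — needs 2 operands, stack has 1 → underflow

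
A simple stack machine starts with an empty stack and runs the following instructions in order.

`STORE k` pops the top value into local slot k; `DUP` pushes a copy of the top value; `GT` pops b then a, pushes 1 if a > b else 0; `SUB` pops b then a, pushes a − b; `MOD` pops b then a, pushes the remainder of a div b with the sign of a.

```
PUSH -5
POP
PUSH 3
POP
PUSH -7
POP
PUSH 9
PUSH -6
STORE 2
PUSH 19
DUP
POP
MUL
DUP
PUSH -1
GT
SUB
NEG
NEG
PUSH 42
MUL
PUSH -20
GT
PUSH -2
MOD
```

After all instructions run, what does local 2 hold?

-6

PUSH -5  : -5
POP      : (empty)
PUSH 3   : 3
POP      : (empty)
PUSH -7  : -7
POP      : (empty)
PUSH 9   : 9
PUSH -6  : 9 -6
STORE 2  : 9
PUSH 19  : 9 19
DUP      : 9 19 19
POP      : 9 19
MUL      : 171
DUP      : 171 171
PUSH -1  : 171 171 -1
GT       : 171 1
SUB      : 170
NEG      : -170
NEG      : 170
PUSH 42  : 170 42
MUL      : 7140
PUSH -20 : 7140 -20
GT       : 1
PUSH -2  : 1 -2
MOD      : 1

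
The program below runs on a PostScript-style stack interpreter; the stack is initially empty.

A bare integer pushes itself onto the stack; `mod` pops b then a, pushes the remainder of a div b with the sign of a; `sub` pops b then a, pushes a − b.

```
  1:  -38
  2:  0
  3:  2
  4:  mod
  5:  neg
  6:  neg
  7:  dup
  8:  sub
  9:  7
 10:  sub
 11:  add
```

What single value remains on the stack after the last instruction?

-38 : -38
0   : -38 0
2   : -38 0 2
mod : -38 0
neg : -38 0
neg : -38 0
dup : -38 0 0
sub : -38 0
7   : -38 0 7
sub : -38 -7
add : -45

-45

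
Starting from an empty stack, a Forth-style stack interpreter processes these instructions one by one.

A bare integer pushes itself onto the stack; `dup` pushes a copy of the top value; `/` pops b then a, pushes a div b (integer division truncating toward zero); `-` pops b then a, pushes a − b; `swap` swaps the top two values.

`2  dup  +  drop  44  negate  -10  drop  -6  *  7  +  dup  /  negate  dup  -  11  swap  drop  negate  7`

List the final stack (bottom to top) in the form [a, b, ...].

[-11, 7]

2      → 2
dup    → 2 2
+      → 4
drop   → (empty)
44     → 44
negate → -44
-10    → -44 -10
drop   → -44
-6     → -44 -6
*      → 264
7      → 264 7
+      → 271
dup    → 271 271
/      → 1
negate → -1
dup    → -1 -1
-      → 0
11     → 0 11
swap   → 11 0
drop   → 11
negate → -11
7      → -11 7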